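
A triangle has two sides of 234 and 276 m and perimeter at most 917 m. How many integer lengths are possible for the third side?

Triangle inequality: 42 < x < 510. Perimeter ≤ 917 gives x ≤ 917 − 234 − 276 = 407.
So 42 < x ≤ 407; integers 43 through 407: 365 values.

365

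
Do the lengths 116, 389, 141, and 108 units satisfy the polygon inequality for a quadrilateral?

No

For a quadrilateral, each side must be shorter than the sum of the others.
Here the longest side is 389, but the remaining 3 sides sum to only 365.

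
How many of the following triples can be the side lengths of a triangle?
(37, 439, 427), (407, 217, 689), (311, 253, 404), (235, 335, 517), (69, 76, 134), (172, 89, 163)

5

(37,427,439): 37+427 > 439 → valid
(217,407,689): 217+407 ≤ 689 → not valid
(253,311,404): 253+311 > 404 → valid
(235,335,517): 235+335 > 517 → valid
(69,76,134): 69+76 > 134 → valid
(89,163,172): 89+163 > 172 → valid
5 of the 6 triples form a triangle.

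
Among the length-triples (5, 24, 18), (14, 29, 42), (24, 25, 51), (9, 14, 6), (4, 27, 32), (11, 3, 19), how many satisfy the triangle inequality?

(5,18,24): 5+18 ≤ 24 → not valid
(14,29,42): 14+29 > 42 → valid
(24,25,51): 24+25 ≤ 51 → not valid
(6,9,14): 6+9 > 14 → valid
(4,27,32): 4+27 ≤ 32 → not valid
(3,11,19): 3+11 ≤ 19 → not valid
2 of the 6 triples form a triangle.

2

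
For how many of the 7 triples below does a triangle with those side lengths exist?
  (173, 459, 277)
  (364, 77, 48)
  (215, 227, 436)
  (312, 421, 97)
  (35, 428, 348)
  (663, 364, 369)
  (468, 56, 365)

2

(173,277,459): 173+277 ≤ 459 → not valid
(48,77,364): 48+77 ≤ 364 → not valid
(215,227,436): 215+227 > 436 → valid
(97,312,421): 97+312 ≤ 421 → not valid
(35,348,428): 35+348 ≤ 428 → not valid
(364,369,663): 364+369 > 663 → valid
(56,365,468): 56+365 ≤ 468 → not valid
2 of the 7 triples form a triangle.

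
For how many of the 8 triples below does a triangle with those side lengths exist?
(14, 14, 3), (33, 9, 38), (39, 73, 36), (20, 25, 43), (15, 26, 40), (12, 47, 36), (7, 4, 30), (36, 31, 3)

6

(3,14,14): 3+14 > 14 → valid
(9,33,38): 9+33 > 38 → valid
(36,39,73): 36+39 > 73 → valid
(20,25,43): 20+25 > 43 → valid
(15,26,40): 15+26 > 40 → valid
(12,36,47): 12+36 > 47 → valid
(4,7,30): 4+7 ≤ 30 → not valid
(3,31,36): 3+31 ≤ 36 → not valid
6 of the 8 triples form a triangle.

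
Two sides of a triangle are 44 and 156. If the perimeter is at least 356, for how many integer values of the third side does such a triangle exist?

44

Triangle inequality: 112 < x < 200. Perimeter ≥ 356 gives x ≥ 356 − 44 − 156 = 156.
So 156 ≤ x < 200; integers 156 through 199: 44 values.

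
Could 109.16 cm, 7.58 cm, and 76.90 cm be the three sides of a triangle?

The longest side is 109.16, but the other two sum to only 84.48.
84.48 < 109.16, so the triangle inequality fails.

No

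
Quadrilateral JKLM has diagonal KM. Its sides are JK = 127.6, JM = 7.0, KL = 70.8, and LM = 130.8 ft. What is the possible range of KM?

120.6 < KM < 134.6

From triangle JKM: |127.6 − 7.0| < KM < 127.6 + 7.0, i.e. 120.6 < KM < 134.6.
From triangle LKM: 60.0 < KM < 201.6.
Both must hold, so KM lies in the intersection.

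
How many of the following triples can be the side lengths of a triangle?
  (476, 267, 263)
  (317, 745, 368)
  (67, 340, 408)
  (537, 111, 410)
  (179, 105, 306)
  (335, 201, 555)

(263,267,476): 263+267 > 476 → valid
(317,368,745): 317+368 ≤ 745 → not valid
(67,340,408): 67+340 ≤ 408 → not valid
(111,410,537): 111+410 ≤ 537 → not valid
(105,179,306): 105+179 ≤ 306 → not valid
(201,335,555): 201+335 ≤ 555 → not valid
1 of the 6 triples forms a triangle.

1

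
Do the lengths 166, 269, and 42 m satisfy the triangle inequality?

No

The longest side is 269, but the other two sum to only 208.
208 < 269, so the triangle inequality fails.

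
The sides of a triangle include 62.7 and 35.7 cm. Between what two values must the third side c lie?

27.0 < c < 98.4 (cm)

By the triangle inequality, c must be less than 62.7 + 35.7 = 98.4 and greater than |62.7 − 35.7| = 27.0.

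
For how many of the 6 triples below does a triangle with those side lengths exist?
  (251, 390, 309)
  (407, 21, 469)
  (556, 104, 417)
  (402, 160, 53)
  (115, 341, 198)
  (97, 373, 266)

1

(251,309,390): 251+309 > 390 → valid
(21,407,469): 21+407 ≤ 469 → not valid
(104,417,556): 104+417 ≤ 556 → not valid
(53,160,402): 53+160 ≤ 402 → not valid
(115,198,341): 115+198 ≤ 341 → not valid
(97,266,373): 97+266 ≤ 373 → not valid
1 of the 6 triples forms a triangle.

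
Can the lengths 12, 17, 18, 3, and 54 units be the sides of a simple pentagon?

For a pentagon, each side must be shorter than the sum of the others.
Here the longest side is 54, but the remaining 4 sides sum to only 50.

No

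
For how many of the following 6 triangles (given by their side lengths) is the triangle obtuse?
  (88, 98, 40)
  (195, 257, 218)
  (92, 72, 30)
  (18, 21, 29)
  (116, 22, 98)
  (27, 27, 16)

(88,98,40): 40²+88² = 9344 < 9604 = 98² → obtuse
(195,257,218): 195²+218² = 85549 > 66049 = 257² → acute
(92,72,30): 30²+72² = 6084 < 8464 = 92² → obtuse
(18,21,29): 18²+21² = 765 < 841 = 29² → obtuse
(116,22,98): 22²+98² = 10088 < 13456 = 116² → obtuse
(27,27,16): 16²+27² = 985 > 729 = 27² → acute
4 of the 6 are obtuse.

4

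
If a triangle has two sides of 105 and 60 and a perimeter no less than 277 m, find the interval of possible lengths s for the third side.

Triangle inequality alone gives 45 < s < 165.
The perimeter condition gives s ≥ 277 − 105 − 60 = 112.
Intersecting the two: 112 ≤ s < 165.

112 ≤ s < 165 m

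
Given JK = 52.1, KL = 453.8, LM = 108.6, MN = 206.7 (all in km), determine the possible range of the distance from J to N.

The maximum is all hops collinear in one direction: 52.1 + 453.8 + 108.6 + 206.7 = 821.2.
The longest hop is 453.8; the others sum to 367.4. Folding the others back against it leaves at least 453.8 − 367.4 = 86.4.

86.4 ≤ JN ≤ 821.2 km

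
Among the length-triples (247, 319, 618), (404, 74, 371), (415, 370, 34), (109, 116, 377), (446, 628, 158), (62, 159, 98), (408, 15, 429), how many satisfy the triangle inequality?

2

(247,319,618): 247+319 ≤ 618 → not valid
(74,371,404): 74+371 > 404 → valid
(34,370,415): 34+370 ≤ 415 → not valid
(109,116,377): 109+116 ≤ 377 → not valid
(158,446,628): 158+446 ≤ 628 → not valid
(62,98,159): 62+98 > 159 → valid
(15,408,429): 15+408 ≤ 429 → not valid
2 of the 7 triples form a triangle.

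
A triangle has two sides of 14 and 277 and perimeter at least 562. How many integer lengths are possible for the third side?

20

Triangle inequality: 263 < x < 291. Perimeter ≥ 562 gives x ≥ 562 − 14 − 277 = 271.
So 271 ≤ x < 291; integers 271 through 290: 20 values.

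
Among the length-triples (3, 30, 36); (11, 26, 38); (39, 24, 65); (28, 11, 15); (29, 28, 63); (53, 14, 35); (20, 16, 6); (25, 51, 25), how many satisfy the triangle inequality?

(3,30,36): 3+30 ≤ 36 → not valid
(11,26,38): 11+26 ≤ 38 → not valid
(24,39,65): 24+39 ≤ 65 → not valid
(11,15,28): 11+15 ≤ 28 → not valid
(28,29,63): 28+29 ≤ 63 → not valid
(14,35,53): 14+35 ≤ 53 → not valid
(6,16,20): 6+16 > 20 → valid
(25,25,51): 25+25 ≤ 51 → not valid
1 of the 8 triples forms a triangle.

1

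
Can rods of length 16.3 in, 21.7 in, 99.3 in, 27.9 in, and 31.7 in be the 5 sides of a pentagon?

No

For a pentagon, each side must be shorter than the sum of the others.
Here the longest side is 99.3, but the remaining 4 sides sum to only 97.6.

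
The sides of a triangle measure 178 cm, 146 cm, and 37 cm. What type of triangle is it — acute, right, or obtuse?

Compare the square of the longest side to the sum of squares of the other two: 37² + 146² = 22685 < 31684 = 178².

obtuse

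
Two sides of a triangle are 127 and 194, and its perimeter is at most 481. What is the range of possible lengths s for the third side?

Triangle inequality alone gives 67 < s < 321.
The perimeter condition gives s ≤ 481 − 127 − 194 = 160.
Intersecting the two: 67 < s ≤ 160.

67 < s ≤ 160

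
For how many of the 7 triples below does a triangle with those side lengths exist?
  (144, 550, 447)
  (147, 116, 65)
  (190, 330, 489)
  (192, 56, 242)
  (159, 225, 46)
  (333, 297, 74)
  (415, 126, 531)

(144,447,550): 144+447 > 550 → valid
(65,116,147): 65+116 > 147 → valid
(190,330,489): 190+330 > 489 → valid
(56,192,242): 56+192 > 242 → valid
(46,159,225): 46+159 ≤ 225 → not valid
(74,297,333): 74+297 > 333 → valid
(126,415,531): 126+415 > 531 → valid
6 of the 7 triples form a triangle.

6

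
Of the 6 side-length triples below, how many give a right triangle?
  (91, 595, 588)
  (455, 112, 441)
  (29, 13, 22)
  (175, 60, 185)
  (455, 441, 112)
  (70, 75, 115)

4

(91,595,588): 91²+588² = 354025 = 595² → right
(455,112,441): 112²+441² = 207025 = 455² → right
(29,13,22): 13²+22² = 653 < 841 = 29² → obtuse
(175,60,185): 60²+175² = 34225 = 185² → right
(455,441,112): 112²+441² = 207025 = 455² → right
(70,75,115): 70²+75² = 10525 < 13225 = 115² → obtuse
4 of the 6 are right.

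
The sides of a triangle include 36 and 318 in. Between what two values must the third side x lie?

By the triangle inequality, x must be less than 36 + 318 = 354 and greater than |36 − 318| = 282.

282 < x < 354 (in)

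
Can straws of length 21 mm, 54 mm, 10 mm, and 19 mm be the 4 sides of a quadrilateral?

For a quadrilateral, each side must be shorter than the sum of the others.
Here the longest side is 54, but the remaining 3 sides sum to only 50.

No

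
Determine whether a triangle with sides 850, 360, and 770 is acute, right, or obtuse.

right

Compare the square of the longest side to the sum of squares of the other two: 360² + 770² = 722500 = 850².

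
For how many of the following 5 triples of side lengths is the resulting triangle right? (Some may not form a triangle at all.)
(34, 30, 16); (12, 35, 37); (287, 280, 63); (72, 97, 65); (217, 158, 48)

4

(34,30,16): 16²+30² = 1156 = 34² → right
(12,35,37): 12²+35² = 1369 = 37² → right
(287,280,63): 63²+280² = 82369 = 287² → right
(72,97,65): 65²+72² = 9409 = 97² → right
(217,158,48): 48+158 ≤ 217, not a triangle
4 of the 5 are right.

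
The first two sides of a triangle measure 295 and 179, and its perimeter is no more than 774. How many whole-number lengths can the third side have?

184

Triangle inequality: 116 < x < 474. Perimeter ≤ 774 gives x ≤ 774 − 295 − 179 = 300.
So 116 < x ≤ 300; integers 117 through 300: 184 values.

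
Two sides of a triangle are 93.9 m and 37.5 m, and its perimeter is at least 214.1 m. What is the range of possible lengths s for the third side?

Triangle inequality alone gives 56.4 < s < 131.4.
The perimeter condition gives s ≥ 214.1 − 93.9 − 37.5 = 82.7.
Intersecting the two: 82.7 ≤ s < 131.4.

82.7 ≤ s < 131.4 m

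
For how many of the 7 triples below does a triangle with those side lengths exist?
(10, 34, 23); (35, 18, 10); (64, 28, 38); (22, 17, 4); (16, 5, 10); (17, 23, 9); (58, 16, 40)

2

(10,23,34): 10+23 ≤ 34 → not valid
(10,18,35): 10+18 ≤ 35 → not valid
(28,38,64): 28+38 > 64 → valid
(4,17,22): 4+17 ≤ 22 → not valid
(5,10,16): 5+10 ≤ 16 → not valid
(9,17,23): 9+17 > 23 → valid
(16,40,58): 16+40 ≤ 58 → not valid
2 of the 7 triples form a triangle.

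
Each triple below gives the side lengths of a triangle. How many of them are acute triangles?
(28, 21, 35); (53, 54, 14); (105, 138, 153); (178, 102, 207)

(28,21,35): 21²+28² = 1225 = 35² → right
(53,54,14): 14²+53² = 3005 > 2916 = 54² → acute
(105,138,153): 105²+138² = 30069 > 23409 = 153² → acute
(178,102,207): 102²+178² = 42088 < 42849 = 207² → obtuse
2 of the 4 are acute.

2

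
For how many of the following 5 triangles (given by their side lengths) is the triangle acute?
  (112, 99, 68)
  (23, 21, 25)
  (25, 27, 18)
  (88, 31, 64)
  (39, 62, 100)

(112,99,68): 68²+99² = 14425 > 12544 = 112² → acute
(23,21,25): 21²+23² = 970 > 625 = 25² → acute
(25,27,18): 18²+25² = 949 > 729 = 27² → acute
(88,31,64): 31²+64² = 5057 < 7744 = 88² → obtuse
(39,62,100): 39²+62² = 5365 < 10000 = 100² → obtuse
3 of the 5 are acute.

3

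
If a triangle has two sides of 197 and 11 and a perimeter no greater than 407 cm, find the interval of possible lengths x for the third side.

186 < x ≤ 199 cm

Triangle inequality alone gives 186 < x < 208.
The perimeter condition gives x ≤ 407 − 197 − 11 = 199.
Intersecting the two: 186 < x ≤ 199.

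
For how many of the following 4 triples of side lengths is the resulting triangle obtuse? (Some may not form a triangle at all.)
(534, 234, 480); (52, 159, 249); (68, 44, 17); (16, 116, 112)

(534,234,480): 234²+480² = 285156 = 534² → right
(52,159,249): 52+159 ≤ 249, not a triangle
(68,44,17): 17+44 ≤ 68, not a triangle
(16,116,112): 16²+112² = 12800 < 13456 = 116² → obtuse
1 of the 4 is obtuse.

1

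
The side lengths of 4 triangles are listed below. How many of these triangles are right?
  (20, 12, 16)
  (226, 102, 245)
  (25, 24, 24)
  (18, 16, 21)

(20,12,16): 12²+16² = 400 = 20² → right
(226,102,245): 102²+226² = 61480 > 60025 = 245² → acute
(25,24,24): 24²+24² = 1152 > 625 = 25² → acute
(18,16,21): 16²+18² = 580 > 441 = 21² → acute
1 of the 4 is right.

1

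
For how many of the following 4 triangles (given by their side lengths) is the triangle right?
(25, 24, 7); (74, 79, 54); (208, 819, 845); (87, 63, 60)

(25,24,7): 7²+24² = 625 = 25² → right
(74,79,54): 54²+74² = 8392 > 6241 = 79² → acute
(208,819,845): 208²+819² = 714025 = 845² → right
(87,63,60): 60²+63² = 7569 = 87² → right
3 of the 4 are right.

3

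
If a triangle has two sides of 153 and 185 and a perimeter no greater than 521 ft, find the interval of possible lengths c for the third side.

32 < c ≤ 183

Triangle inequality alone gives 32 < c < 338.
The perimeter condition gives c ≤ 521 − 153 − 185 = 183.
Intersecting the two: 32 < c ≤ 183.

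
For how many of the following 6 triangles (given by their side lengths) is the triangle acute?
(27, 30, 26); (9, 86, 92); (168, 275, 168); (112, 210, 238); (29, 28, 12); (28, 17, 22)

2

(27,30,26): 26²+27² = 1405 > 900 = 30² → acute
(9,86,92): 9²+86² = 7477 < 8464 = 92² → obtuse
(168,275,168): 168²+168² = 56448 < 75625 = 275² → obtuse
(112,210,238): 112²+210² = 56644 = 238² → right
(29,28,12): 12²+28² = 928 > 841 = 29² → acute
(28,17,22): 17²+22² = 773 < 784 = 28² → obtuse
2 of the 6 are acute.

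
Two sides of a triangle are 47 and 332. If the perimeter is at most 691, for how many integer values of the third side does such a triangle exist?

Triangle inequality: 285 < x < 379. Perimeter ≤ 691 gives x ≤ 691 − 47 − 332 = 312.
So 285 < x ≤ 312; integers 286 through 312: 27 values.

27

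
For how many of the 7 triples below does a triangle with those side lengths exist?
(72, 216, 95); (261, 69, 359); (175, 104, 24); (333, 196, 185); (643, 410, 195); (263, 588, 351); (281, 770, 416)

2

(72,95,216): 72+95 ≤ 216 → not valid
(69,261,359): 69+261 ≤ 359 → not valid
(24,104,175): 24+104 ≤ 175 → not valid
(185,196,333): 185+196 > 333 → valid
(195,410,643): 195+410 ≤ 643 → not valid
(263,351,588): 263+351 > 588 → valid
(281,416,770): 281+416 ≤ 770 → not valid
2 of the 7 triples form a triangle.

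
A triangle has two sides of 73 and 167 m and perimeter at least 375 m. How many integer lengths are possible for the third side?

Triangle inequality: 94 < x < 240. Perimeter ≥ 375 gives x ≥ 375 − 73 − 167 = 135.
So 135 ≤ x < 240; integers 135 through 239: 105 values.

105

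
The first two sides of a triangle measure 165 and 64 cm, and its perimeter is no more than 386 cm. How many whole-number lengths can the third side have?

Triangle inequality: 101 < x < 229. Perimeter ≤ 386 gives x ≤ 386 − 165 − 64 = 157.
So 101 < x ≤ 157; integers 102 through 157: 56 values.

56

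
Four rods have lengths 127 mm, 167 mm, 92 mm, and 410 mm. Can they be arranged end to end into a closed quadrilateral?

For a quadrilateral, each side must be shorter than the sum of the others.
Here the longest side is 410, but the remaining 3 sides sum to only 386.

No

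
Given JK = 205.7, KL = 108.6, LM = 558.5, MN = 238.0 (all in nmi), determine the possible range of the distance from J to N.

6.2 ≤ JN ≤ 1110.8 nmi

The maximum is all hops collinear in one direction: 205.7 + 108.6 + 558.5 + 238.0 = 1110.8.
The longest hop is 558.5; the others sum to 552.3. Folding the others back against it leaves at least 558.5 − 552.3 = 6.2.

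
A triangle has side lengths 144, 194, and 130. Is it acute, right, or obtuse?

Compare the square of the longest side to the sum of squares of the other two: 130² + 144² = 37636 = 194².

right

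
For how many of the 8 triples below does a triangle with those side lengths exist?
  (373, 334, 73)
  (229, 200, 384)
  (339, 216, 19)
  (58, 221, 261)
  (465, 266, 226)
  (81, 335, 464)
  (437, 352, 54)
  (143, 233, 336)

5

(73,334,373): 73+334 > 373 → valid
(200,229,384): 200+229 > 384 → valid
(19,216,339): 19+216 ≤ 339 → not valid
(58,221,261): 58+221 > 261 → valid
(226,266,465): 226+266 > 465 → valid
(81,335,464): 81+335 ≤ 464 → not valid
(54,352,437): 54+352 ≤ 437 → not valid
(143,233,336): 143+233 > 336 → valid
5 of the 8 triples form a triangle.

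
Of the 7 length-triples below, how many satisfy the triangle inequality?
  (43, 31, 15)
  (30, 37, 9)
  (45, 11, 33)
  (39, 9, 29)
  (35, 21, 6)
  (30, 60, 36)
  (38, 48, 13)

(15,31,43): 15+31 > 43 → valid
(9,30,37): 9+30 > 37 → valid
(11,33,45): 11+33 ≤ 45 → not valid
(9,29,39): 9+29 ≤ 39 → not valid
(6,21,35): 6+21 ≤ 35 → not valid
(30,36,60): 30+36 > 60 → valid
(13,38,48): 13+38 > 48 → valid
4 of the 7 triples form a triangle.

4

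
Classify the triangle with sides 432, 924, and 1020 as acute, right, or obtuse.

Compare the square of the longest side to the sum of squares of the other two: 432² + 924² = 1040400 = 1020².

right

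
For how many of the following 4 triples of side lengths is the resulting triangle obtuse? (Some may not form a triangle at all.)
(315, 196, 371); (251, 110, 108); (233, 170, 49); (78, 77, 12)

(315,196,371): 196²+315² = 137641 = 371² → right
(251,110,108): 108+110 ≤ 251, not a triangle
(233,170,49): 49+170 ≤ 233, not a triangle
(78,77,12): 12²+77² = 6073 < 6084 = 78² → obtuse
1 of the 4 is obtuse.

1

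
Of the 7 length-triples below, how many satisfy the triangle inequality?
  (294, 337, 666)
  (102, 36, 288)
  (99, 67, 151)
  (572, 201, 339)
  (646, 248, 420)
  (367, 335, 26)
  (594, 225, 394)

3

(294,337,666): 294+337 ≤ 666 → not valid
(36,102,288): 36+102 ≤ 288 → not valid
(67,99,151): 67+99 > 151 → valid
(201,339,572): 201+339 ≤ 572 → not valid
(248,420,646): 248+420 > 646 → valid
(26,335,367): 26+335 ≤ 367 → not valid
(225,394,594): 225+394 > 594 → valid
3 of the 7 triples form a triangle.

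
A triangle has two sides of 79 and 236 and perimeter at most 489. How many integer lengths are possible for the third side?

Triangle inequality: 157 < x < 315. Perimeter ≤ 489 gives x ≤ 489 − 79 − 236 = 174.
So 157 < x ≤ 174; integers 158 through 174: 17 values.

17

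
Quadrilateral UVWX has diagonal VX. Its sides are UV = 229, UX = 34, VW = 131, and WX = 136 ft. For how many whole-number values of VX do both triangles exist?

From triangle UVX: 195 < VX < 263.
From triangle WVX: 5 < VX < 267.
Intersection: 195 < VX < 263, so integers 196 through 262: 67 values.

67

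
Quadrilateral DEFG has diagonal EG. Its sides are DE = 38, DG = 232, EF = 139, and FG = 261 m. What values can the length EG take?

194 < EG < 270

From triangle DEG: |38 − 232| < EG < 38 + 232, i.e. 194 < EG < 270.
From triangle FEG: 122 < EG < 400.
Both must hold, so EG lies in the intersection.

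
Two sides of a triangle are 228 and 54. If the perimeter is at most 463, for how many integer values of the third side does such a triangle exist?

Triangle inequality: 174 < x < 282. Perimeter ≤ 463 gives x ≤ 463 − 228 − 54 = 181.
So 174 < x ≤ 181; integers 175 through 181: 7 values.

7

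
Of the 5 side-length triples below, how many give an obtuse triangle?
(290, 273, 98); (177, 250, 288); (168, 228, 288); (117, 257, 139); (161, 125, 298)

(290,273,98): 98²+273² = 84133 > 84100 = 290² → acute
(177,250,288): 177²+250² = 93829 > 82944 = 288² → acute
(168,228,288): 168²+228² = 80208 < 82944 = 288² → obtuse
(117,257,139): 117+139 ≤ 257, not a triangle
(161,125,298): 125+161 ≤ 298, not a triangle
1 of the 5 is obtuse.

1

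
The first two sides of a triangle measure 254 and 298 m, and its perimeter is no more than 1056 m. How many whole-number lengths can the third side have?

460

Triangle inequality: 44 < x < 552. Perimeter ≤ 1056 gives x ≤ 1056 − 254 − 298 = 504.
So 44 < x ≤ 504; integers 45 through 504: 460 values.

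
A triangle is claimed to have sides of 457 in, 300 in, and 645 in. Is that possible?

Yes

The longest side is 645, and the other two sum to 757.
Since 757 > 645, the triangle inequality holds.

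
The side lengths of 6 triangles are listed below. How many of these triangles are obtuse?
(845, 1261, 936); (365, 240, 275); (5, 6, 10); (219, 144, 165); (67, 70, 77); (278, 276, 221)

1

(845,1261,936): 845²+936² = 1590121 = 1261² → right
(365,240,275): 240²+275² = 133225 = 365² → right
(5,6,10): 5²+6² = 61 < 100 = 10² → obtuse
(219,144,165): 144²+165² = 47961 = 219² → right
(67,70,77): 67²+70² = 9389 > 5929 = 77² → acute
(278,276,221): 221²+276² = 125017 > 77284 = 278² → acute
1 of the 6 is obtuse.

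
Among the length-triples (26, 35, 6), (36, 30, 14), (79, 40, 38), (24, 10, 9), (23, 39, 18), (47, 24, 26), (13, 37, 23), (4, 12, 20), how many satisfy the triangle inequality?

(6,26,35): 6+26 ≤ 35 → not valid
(14,30,36): 14+30 > 36 → valid
(38,40,79): 38+40 ≤ 79 → not valid
(9,10,24): 9+10 ≤ 24 → not valid
(18,23,39): 18+23 > 39 → valid
(24,26,47): 24+26 > 47 → valid
(13,23,37): 13+23 ≤ 37 → not valid
(4,12,20): 4+12 ≤ 20 → not valid
3 of the 8 triples form a triangle.

3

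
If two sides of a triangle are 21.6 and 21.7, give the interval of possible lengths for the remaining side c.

By the triangle inequality, c must be less than 21.6 + 21.7 = 43.3 and greater than |21.6 − 21.7| = 0.1.

0.1 < c < 43.3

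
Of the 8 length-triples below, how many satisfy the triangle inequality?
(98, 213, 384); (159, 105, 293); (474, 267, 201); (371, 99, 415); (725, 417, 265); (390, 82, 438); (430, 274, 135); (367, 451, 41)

(98,213,384): 98+213 ≤ 384 → not valid
(105,159,293): 105+159 ≤ 293 → not valid
(201,267,474): 201+267 ≤ 474 → not valid
(99,371,415): 99+371 > 415 → valid
(265,417,725): 265+417 ≤ 725 → not valid
(82,390,438): 82+390 > 438 → valid
(135,274,430): 135+274 ≤ 430 → not valid
(41,367,451): 41+367 ≤ 451 → not valid
2 of the 8 triples form a triangle.

2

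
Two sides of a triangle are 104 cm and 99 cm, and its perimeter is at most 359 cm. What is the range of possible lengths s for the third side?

5 < s ≤ 156

Triangle inequality alone gives 5 < s < 203.
The perimeter condition gives s ≤ 359 − 104 − 99 = 156.
Intersecting the two: 5 < s ≤ 156.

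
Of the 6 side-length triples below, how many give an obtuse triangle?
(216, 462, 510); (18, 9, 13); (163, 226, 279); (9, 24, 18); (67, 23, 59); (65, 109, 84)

(216,462,510): 216²+462² = 260100 = 510² → right
(18,9,13): 9²+13² = 250 < 324 = 18² → obtuse
(163,226,279): 163²+226² = 77645 < 77841 = 279² → obtuse
(9,24,18): 9²+18² = 405 < 576 = 24² → obtuse
(67,23,59): 23²+59² = 4010 < 4489 = 67² → obtuse
(65,109,84): 65²+84² = 11281 < 11881 = 109² → obtuse
5 of the 6 are obtuse.

5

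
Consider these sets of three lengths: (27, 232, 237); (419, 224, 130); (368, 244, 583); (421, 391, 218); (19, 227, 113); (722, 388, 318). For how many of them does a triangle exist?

(27,232,237): 27+232 > 237 → valid
(130,224,419): 130+224 ≤ 419 → not valid
(244,368,583): 244+368 > 583 → valid
(218,391,421): 218+391 > 421 → valid
(19,113,227): 19+113 ≤ 227 → not valid
(318,388,722): 318+388 ≤ 722 → not valid
3 of the 6 triples form a triangle.

3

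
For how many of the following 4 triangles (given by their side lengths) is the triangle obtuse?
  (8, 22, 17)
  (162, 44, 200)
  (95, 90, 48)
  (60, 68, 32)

2

(8,22,17): 8²+17² = 353 < 484 = 22² → obtuse
(162,44,200): 44²+162² = 28180 < 40000 = 200² → obtuse
(95,90,48): 48²+90² = 10404 > 9025 = 95² → acute
(60,68,32): 32²+60² = 4624 = 68² → right
2 of the 4 are obtuse.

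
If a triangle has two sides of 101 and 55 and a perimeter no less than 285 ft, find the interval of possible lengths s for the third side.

Triangle inequality alone gives 46 < s < 156.
The perimeter condition gives s ≥ 285 − 101 − 55 = 129.
Intersecting the two: 129 ≤ s < 156.

129 ≤ s < 156 ft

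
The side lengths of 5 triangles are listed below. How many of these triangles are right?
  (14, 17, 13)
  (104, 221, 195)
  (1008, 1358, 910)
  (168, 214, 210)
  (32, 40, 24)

(14,17,13): 13²+14² = 365 > 289 = 17² → acute
(104,221,195): 104²+195² = 48841 = 221² → right
(1008,1358,910): 910²+1008² = 1844164 = 1358² → right
(168,214,210): 168²+210² = 72324 > 45796 = 214² → acute
(32,40,24): 24²+32² = 1600 = 40² → right
3 of the 5 are right.

3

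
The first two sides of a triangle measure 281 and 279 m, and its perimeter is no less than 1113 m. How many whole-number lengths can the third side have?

7

Triangle inequality: 2 < x < 560. Perimeter ≥ 1113 gives x ≥ 1113 − 281 − 279 = 553.
So 553 ≤ x < 560; integers 553 through 559: 7 values.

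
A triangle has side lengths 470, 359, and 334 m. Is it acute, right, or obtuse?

Compare the square of the longest side to the sum of squares of the other two: 334² + 359² = 240437 > 220900 = 470².

acute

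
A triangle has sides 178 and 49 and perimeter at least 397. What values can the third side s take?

Triangle inequality alone gives 129 < s < 227.
The perimeter condition gives s ≥ 397 − 178 − 49 = 170.
Intersecting the two: 170 ≤ s < 227.

170 ≤ s < 227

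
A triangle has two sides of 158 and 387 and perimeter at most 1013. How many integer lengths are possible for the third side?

239

Triangle inequality: 229 < x < 545. Perimeter ≤ 1013 gives x ≤ 1013 − 158 − 387 = 468.
So 229 < x ≤ 468; integers 230 through 468: 239 values.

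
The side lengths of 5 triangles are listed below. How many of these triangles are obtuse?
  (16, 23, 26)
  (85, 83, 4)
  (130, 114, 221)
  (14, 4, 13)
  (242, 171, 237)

(16,23,26): 16²+23² = 785 > 676 = 26² → acute
(85,83,4): 4²+83² = 6905 < 7225 = 85² → obtuse
(130,114,221): 114²+130² = 29896 < 48841 = 221² → obtuse
(14,4,13): 4²+13² = 185 < 196 = 14² → obtuse
(242,171,237): 171²+237² = 85410 > 58564 = 242² → acute
3 of the 5 are obtuse.

3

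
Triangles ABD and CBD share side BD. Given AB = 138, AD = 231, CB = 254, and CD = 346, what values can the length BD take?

93 < BD < 369

From triangle ABD: |138 − 231| < BD < 138 + 231, i.e. 93 < BD < 369.
From triangle CBD: 92 < BD < 600.
Both must hold, so BD lies in the intersection.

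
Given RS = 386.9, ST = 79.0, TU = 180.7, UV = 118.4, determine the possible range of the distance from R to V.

8.8 ≤ RV ≤ 765.0

The maximum is all hops collinear in one direction: 386.9 + 79.0 + 180.7 + 118.4 = 765.0.
The longest hop is 386.9; the others sum to 378.1. Folding the others back against it leaves at least 386.9 − 378.1 = 8.8.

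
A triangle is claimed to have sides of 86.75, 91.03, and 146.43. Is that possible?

Yes

The longest side is 146.43, and the other two sum to 177.78.
Since 177.78 > 146.43, the triangle inequality holds.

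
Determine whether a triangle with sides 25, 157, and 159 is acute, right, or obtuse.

obtuse

Compare the square of the longest side to the sum of squares of the other two: 25² + 157² = 25274 < 25281 = 159².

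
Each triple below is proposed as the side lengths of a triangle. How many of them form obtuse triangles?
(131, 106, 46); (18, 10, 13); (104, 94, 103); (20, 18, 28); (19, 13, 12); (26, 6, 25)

(131,106,46): 46²+106² = 13352 < 17161 = 131² → obtuse
(18,10,13): 10²+13² = 269 < 324 = 18² → obtuse
(104,94,103): 94²+103² = 19445 > 10816 = 104² → acute
(20,18,28): 18²+20² = 724 < 784 = 28² → obtuse
(19,13,12): 12²+13² = 313 < 361 = 19² → obtuse
(26,6,25): 6²+25² = 661 < 676 = 26² → obtuse
5 of the 6 are obtuse.

5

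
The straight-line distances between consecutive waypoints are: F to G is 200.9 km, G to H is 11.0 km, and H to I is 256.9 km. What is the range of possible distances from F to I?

The maximum is all hops collinear in one direction: 200.9 + 11.0 + 256.9 = 468.8.
The longest hop is 256.9; the others sum to 211.9. Folding the others back against it leaves at least 256.9 − 211.9 = 45.0.

45.0 ≤ FI ≤ 468.8 km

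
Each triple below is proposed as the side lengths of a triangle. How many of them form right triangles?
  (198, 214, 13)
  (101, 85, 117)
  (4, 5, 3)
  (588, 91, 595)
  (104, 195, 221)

3

(198,214,13): 13+198 ≤ 214, not a triangle
(101,85,117): 85²+101² = 17426 > 13689 = 117² → acute
(4,5,3): 3²+4² = 25 = 5² → right
(588,91,595): 91²+588² = 354025 = 595² → right
(104,195,221): 104²+195² = 48841 = 221² → right
3 of the 5 are right.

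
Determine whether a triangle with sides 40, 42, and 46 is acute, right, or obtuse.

Compare the square of the longest side to the sum of squares of the other two: 40² + 42² = 3364 > 2116 = 46².

acute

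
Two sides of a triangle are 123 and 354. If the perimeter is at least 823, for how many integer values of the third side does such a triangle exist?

Triangle inequality: 231 < x < 477. Perimeter ≥ 823 gives x ≥ 823 − 123 − 354 = 346.
So 346 ≤ x < 477; integers 346 through 476: 131 values.

131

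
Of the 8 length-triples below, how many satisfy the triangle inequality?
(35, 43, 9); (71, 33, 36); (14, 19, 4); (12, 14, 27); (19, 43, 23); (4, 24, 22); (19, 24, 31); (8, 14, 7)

(9,35,43): 9+35 > 43 → valid
(33,36,71): 33+36 ≤ 71 → not valid
(4,14,19): 4+14 ≤ 19 → not valid
(12,14,27): 12+14 ≤ 27 → not valid
(19,23,43): 19+23 ≤ 43 → not valid
(4,22,24): 4+22 > 24 → valid
(19,24,31): 19+24 > 31 → valid
(7,8,14): 7+8 > 14 → valid
4 of the 8 triples form a triangle.

4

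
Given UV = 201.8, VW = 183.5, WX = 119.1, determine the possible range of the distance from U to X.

0 ≤ UX ≤ 504.4

The maximum is all hops collinear in one direction: 201.8 + 183.5 + 119.1 = 504.4.
The longest hop is 201.8; the others sum to 302.6. Since 201.8 ≤ 302.6, the path can fold back on itself completely, so the minimum distance is 0.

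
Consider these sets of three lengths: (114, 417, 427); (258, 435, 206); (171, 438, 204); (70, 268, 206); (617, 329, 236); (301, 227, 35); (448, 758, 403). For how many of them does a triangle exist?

(114,417,427): 114+417 > 427 → valid
(206,258,435): 206+258 > 435 → valid
(171,204,438): 171+204 ≤ 438 → not valid
(70,206,268): 70+206 > 268 → valid
(236,329,617): 236+329 ≤ 617 → not valid
(35,227,301): 35+227 ≤ 301 → not valid
(403,448,758): 403+448 > 758 → valid
4 of the 7 triples form a triangle.

4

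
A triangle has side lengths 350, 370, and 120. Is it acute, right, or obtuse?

Compare the square of the longest side to the sum of squares of the other two: 120² + 350² = 136900 = 370².

right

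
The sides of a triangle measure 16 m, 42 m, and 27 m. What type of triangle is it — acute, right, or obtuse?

obtuse

Compare the square of the longest side to the sum of squares of the other two: 16² + 27² = 985 < 1764 = 42².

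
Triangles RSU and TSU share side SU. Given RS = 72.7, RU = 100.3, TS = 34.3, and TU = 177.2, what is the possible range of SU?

142.9 < SU < 173.0

From triangle RSU: |72.7 − 100.3| < SU < 72.7 + 100.3, i.e. 27.6 < SU < 173.0.
From triangle TSU: 142.9 < SU < 211.5.
Both must hold, so SU lies in the intersection.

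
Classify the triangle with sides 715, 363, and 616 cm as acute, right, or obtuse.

right

Compare the square of the longest side to the sum of squares of the other two: 363² + 616² = 511225 = 715².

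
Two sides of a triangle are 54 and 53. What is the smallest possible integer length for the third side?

2

The third side must be strictly greater than |54 − 53| = 1.
The smallest integer above 1 is 2.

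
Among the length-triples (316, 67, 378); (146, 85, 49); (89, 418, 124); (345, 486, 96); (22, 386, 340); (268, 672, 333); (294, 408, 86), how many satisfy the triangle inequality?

1

(67,316,378): 67+316 > 378 → valid
(49,85,146): 49+85 ≤ 146 → not valid
(89,124,418): 89+124 ≤ 418 → not valid
(96,345,486): 96+345 ≤ 486 → not valid
(22,340,386): 22+340 ≤ 386 → not valid
(268,333,672): 268+333 ≤ 672 → not valid
(86,294,408): 86+294 ≤ 408 → not valid
1 of the 7 triples forms a triangle.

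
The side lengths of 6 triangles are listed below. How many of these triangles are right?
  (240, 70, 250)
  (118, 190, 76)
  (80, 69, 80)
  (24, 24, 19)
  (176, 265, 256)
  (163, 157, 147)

1

(240,70,250): 70²+240² = 62500 = 250² → right
(118,190,76): 76²+118² = 19700 < 36100 = 190² → obtuse
(80,69,80): 69²+80² = 11161 > 6400 = 80² → acute
(24,24,19): 19²+24² = 937 > 576 = 24² → acute
(176,265,256): 176²+256² = 96512 > 70225 = 265² → acute
(163,157,147): 147²+157² = 46258 > 26569 = 163² → acute
1 of the 6 is right.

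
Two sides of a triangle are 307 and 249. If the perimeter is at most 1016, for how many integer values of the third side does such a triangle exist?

402

Triangle inequality: 58 < x < 556. Perimeter ≤ 1016 gives x ≤ 1016 − 307 − 249 = 460.
So 58 < x ≤ 460; integers 59 through 460: 402 values.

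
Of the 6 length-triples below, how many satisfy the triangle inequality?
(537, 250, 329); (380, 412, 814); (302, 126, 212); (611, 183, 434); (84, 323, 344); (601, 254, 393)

(250,329,537): 250+329 > 537 → valid
(380,412,814): 380+412 ≤ 814 → not valid
(126,212,302): 126+212 > 302 → valid
(183,434,611): 183+434 > 611 → valid
(84,323,344): 84+323 > 344 → valid
(254,393,601): 254+393 > 601 → valid
5 of the 6 triples form a triangle.

5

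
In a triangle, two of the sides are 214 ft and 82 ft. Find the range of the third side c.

132 < c < 296 (ft)

By the triangle inequality, c must be less than 214 + 82 = 296 and greater than |214 − 82| = 132.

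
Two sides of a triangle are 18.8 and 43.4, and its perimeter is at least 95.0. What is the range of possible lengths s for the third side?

Triangle inequality alone gives 24.6 < s < 62.2.
The perimeter condition gives s ≥ 95.0 − 18.8 − 43.4 = 32.8.
Intersecting the two: 32.8 ≤ s < 62.2.

32.8 ≤ s < 62.2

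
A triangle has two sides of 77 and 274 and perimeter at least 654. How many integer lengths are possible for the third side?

Triangle inequality: 197 < x < 351. Perimeter ≥ 654 gives x ≥ 654 − 77 − 274 = 303.
So 303 ≤ x < 351; integers 303 through 350: 48 values.

48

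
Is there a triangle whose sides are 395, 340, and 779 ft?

No

The longest side is 779, but the other two sum to only 735.
735 < 779, so the triangle inequality fails.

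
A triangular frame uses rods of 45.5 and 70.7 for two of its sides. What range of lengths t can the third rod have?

25.2 < t < 116.2

By the triangle inequality, t must be less than 45.5 + 70.7 = 116.2 and greater than |45.5 − 70.7| = 25.2.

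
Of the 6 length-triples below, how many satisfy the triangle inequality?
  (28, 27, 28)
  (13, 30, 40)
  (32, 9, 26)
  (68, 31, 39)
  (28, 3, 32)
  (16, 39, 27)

(27,28,28): 27+28 > 28 → valid
(13,30,40): 13+30 > 40 → valid
(9,26,32): 9+26 > 32 → valid
(31,39,68): 31+39 > 68 → valid
(3,28,32): 3+28 ≤ 32 → not valid
(16,27,39): 16+27 > 39 → valid
5 of the 6 triples form a triangle.

5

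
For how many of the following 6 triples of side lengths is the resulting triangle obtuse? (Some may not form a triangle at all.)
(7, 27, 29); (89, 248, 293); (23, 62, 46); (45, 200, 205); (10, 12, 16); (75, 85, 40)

(7,27,29): 7²+27² = 778 < 841 = 29² → obtuse
(89,248,293): 89²+248² = 69425 < 85849 = 293² → obtuse
(23,62,46): 23²+46² = 2645 < 3844 = 62² → obtuse
(45,200,205): 45²+200² = 42025 = 205² → right
(10,12,16): 10²+12² = 244 < 256 = 16² → obtuse
(75,85,40): 40²+75² = 7225 = 85² → right
4 of the 6 are obtuse.

4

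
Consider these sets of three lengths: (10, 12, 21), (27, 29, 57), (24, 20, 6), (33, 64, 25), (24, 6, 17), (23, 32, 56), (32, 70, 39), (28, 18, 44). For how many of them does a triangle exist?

(10,12,21): 10+12 > 21 → valid
(27,29,57): 27+29 ≤ 57 → not valid
(6,20,24): 6+20 > 24 → valid
(25,33,64): 25+33 ≤ 64 → not valid
(6,17,24): 6+17 ≤ 24 → not valid
(23,32,56): 23+32 ≤ 56 → not valid
(32,39,70): 32+39 > 70 → valid
(18,28,44): 18+28 > 44 → valid
4 of the 8 triples form a triangle.

4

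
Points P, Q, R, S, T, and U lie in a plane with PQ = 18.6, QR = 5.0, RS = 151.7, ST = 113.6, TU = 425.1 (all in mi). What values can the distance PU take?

136.2 ≤ PU ≤ 714.0 mi

The maximum is all hops collinear in one direction: 18.6 + 5.0 + 151.7 + 113.6 + 425.1 = 714.0.
The longest hop is 425.1; the others sum to 288.9. Folding the others back against it leaves at least 425.1 − 288.9 = 136.2.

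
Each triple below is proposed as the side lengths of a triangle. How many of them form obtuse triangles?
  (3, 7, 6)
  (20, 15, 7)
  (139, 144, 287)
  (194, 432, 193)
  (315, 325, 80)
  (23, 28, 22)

(3,7,6): 3²+6² = 45 < 49 = 7² → obtuse
(20,15,7): 7²+15² = 274 < 400 = 20² → obtuse
(139,144,287): 139+144 ≤ 287, not a triangle
(194,432,193): 193+194 ≤ 432, not a triangle
(315,325,80): 80²+315² = 105625 = 325² → right
(23,28,22): 22²+23² = 1013 > 784 = 28² → acute
2 of the 6 are obtuse.

2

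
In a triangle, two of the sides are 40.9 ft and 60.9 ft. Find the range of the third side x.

20.0 < x < 101.8

By the triangle inequality, x must be less than 40.9 + 60.9 = 101.8 and greater than |40.9 − 60.9| = 20.0.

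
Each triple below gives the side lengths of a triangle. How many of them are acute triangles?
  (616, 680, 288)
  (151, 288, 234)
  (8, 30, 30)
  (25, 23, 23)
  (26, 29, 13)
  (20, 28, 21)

(616,680,288): 288²+616² = 462400 = 680² → right
(151,288,234): 151²+234² = 77557 < 82944 = 288² → obtuse
(8,30,30): 8²+30² = 964 > 900 = 30² → acute
(25,23,23): 23²+23² = 1058 > 625 = 25² → acute
(26,29,13): 13²+26² = 845 > 841 = 29² → acute
(20,28,21): 20²+21² = 841 > 784 = 28² → acute
4 of the 6 are acute.

4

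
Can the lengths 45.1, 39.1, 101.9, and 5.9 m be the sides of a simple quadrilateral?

No

For a quadrilateral, each side must be shorter than the sum of the others.
Here the longest side is 101.9, but the remaining 3 sides sum to only 90.1.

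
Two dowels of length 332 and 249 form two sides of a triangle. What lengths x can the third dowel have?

By the triangle inequality, x must be less than 332 + 249 = 581 and greater than |332 − 249| = 83.

83 < x < 581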